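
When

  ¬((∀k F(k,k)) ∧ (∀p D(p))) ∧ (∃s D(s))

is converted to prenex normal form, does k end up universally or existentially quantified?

Push ¬ through the quantifiers and connectives to reach negation normal form:
  ((∃k ¬F(k,k)) ∨ (∃p ¬D(p))) ∧ (∃s D(s))
Finally move all quantifiers to the prefix:
  ∃k ∃p ∃s ((¬F(k,k) ∨ ¬D(p)) ∧ D(s))
The quantifier ∀k sits under an odd number of negations, so it flips to ∃k.

existential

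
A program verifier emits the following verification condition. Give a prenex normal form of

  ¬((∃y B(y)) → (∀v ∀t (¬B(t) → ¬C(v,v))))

Eliminate → and ↔ using ¬ and ∨.
  ¬(¬(∃y B(y)) ∨ (∀v ∀t (¬¬B(t) ∨ ¬C(v,v))))
Move each ¬ inward, flipping quantifiers it crosses:
  (∃y B(y)) ∧ (∃v ∃t (¬B(t) ∧ C(v,v)))
All bound variables are already distinct, so no renaming is needed.
Extract every quantifier outward, since the variables are now distinct and don't occur free across branches:
  ∃y ∃v ∃t (B(y) ∧ ¬B(t) ∧ C(v,v))

∃y ∃v ∃t (B(y) ∧ ¬B(t) ∧ C(v,v))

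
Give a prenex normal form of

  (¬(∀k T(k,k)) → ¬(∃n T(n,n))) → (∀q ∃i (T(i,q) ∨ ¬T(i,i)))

Eliminate → and ↔ using ¬ and ∨.
  ¬(¬¬(∀k T(k,k)) ∨ ¬(∃n T(n,n))) ∨ (∀q ∃i (T(i,q) ∨ ¬T(i,i)))
Drive negations inward (¬∀x A ≡ ∃x ¬A, ¬∃x A ≡ ∀x ¬A, De Morgan for ∧/∨):
  (∃k ¬T(k,k)) ∧ (∃n T(n,n)) ∨ (∀q ∃i (T(i,q) ∨ ¬T(i,i)))
All bound variables are already distinct, so no renaming is needed.
Extract every quantifier outward, since the variables are now distinct and don't occur free across branches:
  ∃k ∃n ∀q ∃i (¬T(k,k) ∧ T(n,n) ∨ T(i,q) ∨ ¬T(i,i))

∃k ∃n ∀q ∃i (¬T(k,k) ∧ T(n,n) ∨ T(i,q) ∨ ¬T(i,i))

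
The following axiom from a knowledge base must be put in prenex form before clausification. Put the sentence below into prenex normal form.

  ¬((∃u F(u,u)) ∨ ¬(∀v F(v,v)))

Drive negations inward (¬∀x A ≡ ∃x ¬A, ¬∃x A ≡ ∀x ¬A, De Morgan for ∧/∨):
  (∀u ¬F(u,u)) ∧ (∀v F(v,v))
All bound variables are already distinct, so no renaming is needed.
Extract every quantifier outward, since the variables are now distinct and don't occur free across branches:
  ∀u ∀v (¬F(u,u) ∧ F(v,v))

∀u ∀v (¬F(u,u) ∧ F(v,v))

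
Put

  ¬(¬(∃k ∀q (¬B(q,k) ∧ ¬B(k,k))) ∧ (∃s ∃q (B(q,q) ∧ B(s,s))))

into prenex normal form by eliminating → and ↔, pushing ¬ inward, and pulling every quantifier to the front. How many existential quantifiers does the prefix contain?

Move each ¬ inward, flipping quantifiers it crosses:
  (∃k ∀q (¬B(q,k) ∧ ¬B(k,k))) ∨ (∀s ∀q (¬B(q,q) ∨ ¬B(s,s)))
Rename bound variables to avoid capture: q↦p.
  (∃k ∀q (¬B(q,k) ∧ ¬B(k,k))) ∨ (∀s ∀p (¬B(p,p) ∨ ¬B(s,s)))
Pull the quantifiers to the front (each side's bound variable is not free in the other side):
  ∃k ∀q ∀s ∀p (¬B(q,k) ∧ ¬B(k,k) ∨ ¬B(p,p) ∨ ¬B(s,s))
The prefix is ∃k ∀q ∀s ∀p: 3 universal, 1 existential.

1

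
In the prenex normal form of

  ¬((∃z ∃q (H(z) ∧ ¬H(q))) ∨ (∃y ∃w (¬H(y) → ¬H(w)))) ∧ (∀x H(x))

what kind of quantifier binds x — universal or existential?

universal

Rewrite implications/biconditionals: A → B as ¬A ∨ B.
  ¬((∃z ∃q (H(z) ∧ ¬H(q))) ∨ (∃y ∃w (¬¬H(y) ∨ ¬H(w)))) ∧ (∀x H(x))
Drive negations inward (¬∀x A ≡ ∃x ¬A, ¬∃x A ≡ ∀x ¬A, De Morgan for ∧/∨):
  (∀z ∀q (¬H(z) ∨ H(q))) ∧ (∀y ∀w (¬H(y) ∧ H(w))) ∧ (∀x H(x))
All bound variables are already distinct, so no renaming is needed.
Finally move all quantifiers to the prefix:
  ∀z ∀q ∀y ∀w ∀x ((¬H(z) ∨ H(q)) ∧ ¬H(y) ∧ H(w) ∧ H(x))
The quantifier ∀x sits under an even number of negations (counting the antecedent side of each →), so it remains universal.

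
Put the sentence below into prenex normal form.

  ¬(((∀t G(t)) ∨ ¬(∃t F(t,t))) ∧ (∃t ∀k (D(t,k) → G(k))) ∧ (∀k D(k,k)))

Rewrite implications/biconditionals: A → B as ¬A ∨ B.
  ¬(((∀t G(t)) ∨ ¬(∃t F(t,t))) ∧ (∃t ∀k (¬D(t,k) ∨ G(k))) ∧ (∀k D(k,k)))
Drive negations inward (¬∀x A ≡ ∃x ¬A, ¬∃x A ≡ ∀x ¬A, De Morgan for ∧/∨):
  (∃t ¬G(t)) ∧ (∃t F(t,t)) ∨ (∀t ∃k (D(t,k) ∧ ¬G(k))) ∨ (∃k ¬D(k,k))
Rename bound variables to avoid capture: t↦s, t↦v, k↦w1.
  (∃t ¬G(t)) ∧ (∃s F(s,s)) ∨ (∀v ∃k (D(v,k) ∧ ¬G(k))) ∨ (∃w1 ¬D(w1,w1))
Pull the quantifiers to the front (each side's bound variable is not free in the other side):
  ∃t ∃s ∀v ∃k ∃w1 (¬G(t) ∧ F(s,s) ∨ D(v,k) ∧ ¬G(k) ∨ ¬D(w1,w1))

∃t ∃s ∀v ∃k ∃w1 (¬G(t) ∧ F(s,s) ∨ D(v,k) ∧ ¬G(k) ∨ ¬D(w1,w1))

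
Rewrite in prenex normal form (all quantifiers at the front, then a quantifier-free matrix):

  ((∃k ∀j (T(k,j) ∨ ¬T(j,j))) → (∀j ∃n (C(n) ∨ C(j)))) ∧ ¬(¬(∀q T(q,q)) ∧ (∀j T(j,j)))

∀k ∃j ∀p ∃n ∀q ∃w ((¬T(k,j) ∧ T(j,j) ∨ C(n) ∨ C(p)) ∧ (T(q,q) ∨ ¬T(w,w)))

First replace A → B with ¬A ∨ B.
  (¬(∃k ∀j (T(k,j) ∨ ¬T(j,j))) ∨ (∀j ∃n (C(n) ∨ C(j)))) ∧ ¬(¬(∀q T(q,q)) ∧ (∀j T(j,j)))
Move each ¬ inward, flipping quantifiers it crosses:
  ((∀k ∃j (¬T(k,j) ∧ T(j,j))) ∨ (∀j ∃n (C(n) ∨ C(j)))) ∧ ((∀q T(q,q)) ∨ (∃j ¬T(j,j)))
Rename bound variables to avoid capture: j↦p, j↦w.
  ((∀k ∃j (¬T(k,j) ∧ T(j,j))) ∨ (∀p ∃n (C(n) ∨ C(p)))) ∧ ((∀q T(q,q)) ∨ (∃w ¬T(w,w)))
Extract every quantifier outward, since the variables are now distinct and don't occur free across branches:
  ∀k ∃j ∀p ∃n ∀q ∃w ((¬T(k,j) ∧ T(j,j) ∨ C(n) ∨ C(p)) ∧ (T(q,q) ∨ ¬T(w,w)))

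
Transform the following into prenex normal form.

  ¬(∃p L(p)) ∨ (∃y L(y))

Push ¬ through the quantifiers and connectives to reach negation normal form:
  (∀p ¬L(p)) ∨ (∃y L(y))
All bound variables are already distinct, so no renaming is needed.
Finally move all quantifiers to the prefix:
  ∀p ∃y (¬L(p) ∨ L(y))

∀p ∃y (¬L(p) ∨ L(y))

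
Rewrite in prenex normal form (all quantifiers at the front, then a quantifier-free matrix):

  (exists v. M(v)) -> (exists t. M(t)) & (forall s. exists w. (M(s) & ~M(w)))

forall v. exists t. forall s. exists w. (~M(v) | M(t) & M(s) & ~M(w))

Eliminate → and ↔ using ¬ and ∨.
  ~(exists v. M(v)) | (exists t. M(t)) & (forall s. exists w. (M(s) & ~M(w)))
Push ¬ through the quantifiers and connectives to reach negation normal form:
  (forall v. ~M(v)) | (exists t. M(t)) & (forall s. exists w. (M(s) & ~M(w)))
Pull the quantifiers to the front (each side's bound variable is not free in the other side):
  forall v. exists t. forall s. exists w. (~M(v) | M(t) & M(s) & ~M(w))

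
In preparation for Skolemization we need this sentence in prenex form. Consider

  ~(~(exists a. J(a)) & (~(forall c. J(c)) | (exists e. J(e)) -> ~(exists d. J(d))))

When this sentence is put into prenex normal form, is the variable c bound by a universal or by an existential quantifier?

existential

Rewrite implications/biconditionals: A → B as ¬A ∨ B.
  ~(~(exists a. J(a)) & (~(~(forall c. J(c)) | (exists e. J(e))) | ~(exists d. J(d))))
Move each ¬ inward, flipping quantifiers it crosses:
  (exists a. J(a)) | ((exists c. ~J(c)) | (exists e. J(e))) & (exists d. J(d))
Pull the quantifiers to the front (each side's bound variable is not free in the other side):
  exists a. exists c. exists e. exists d. (J(a) | (~J(c) | J(e)) & J(d))
The quantifier forall c sits under an odd number of negations (counting the antecedent side of each →), so it flips to exists c.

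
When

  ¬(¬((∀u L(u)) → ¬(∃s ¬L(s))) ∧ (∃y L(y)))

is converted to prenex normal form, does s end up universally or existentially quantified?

Rewrite implications/biconditionals: A → B as ¬A ∨ B.
  ¬(¬(¬(∀u L(u)) ∨ ¬(∃s ¬L(s))) ∧ (∃y L(y)))
Move each ¬ inward, flipping quantifiers it crosses:
  (∃u ¬L(u)) ∨ (∀s L(s)) ∨ (∀y ¬L(y))
All bound variables are already distinct, so no renaming is needed.
Extract every quantifier outward, since the variables are now distinct and don't occur free across branches:
  ∃u ∀s ∀y (¬L(u) ∨ L(s) ∨ ¬L(y))
The quantifier ∃s sits under an odd number of negations (counting the antecedent side of each →), so it flips to ∀s.

universal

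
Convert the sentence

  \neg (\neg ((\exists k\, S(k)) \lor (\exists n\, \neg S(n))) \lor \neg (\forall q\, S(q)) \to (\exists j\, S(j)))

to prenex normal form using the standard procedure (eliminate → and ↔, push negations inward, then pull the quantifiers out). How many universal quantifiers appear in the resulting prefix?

Eliminate → and ↔ using ¬ and ∨.
  \neg (\neg (\neg ((\exists k\, S(k)) \lor (\exists n\, \neg S(n))) \lor \neg (\forall q\, S(q))) \lor (\exists j\, S(j)))
Drive negations inward (¬∀x A ≡ ∃x ¬A, ¬∃x A ≡ ∀x ¬A, De Morgan for ∧/∨):
  ((\forall k\, \neg S(k)) \land (\forall n\, S(n)) \lor (\exists q\, \neg S(q))) \land (\forall j\, \neg S(j))
All bound variables are already distinct, so no renaming is needed.
Extract every quantifier outward, since the variables are now distinct and don't occur free across branches:
  \forall k\, \forall n\, \exists q\, \forall j\, ((\neg S(k) \land S(n) \lor \neg S(q)) \land \neg S(j))
The prefix is \forall k \forall n \exists q \forall j: 3 universal, 1 existential.

3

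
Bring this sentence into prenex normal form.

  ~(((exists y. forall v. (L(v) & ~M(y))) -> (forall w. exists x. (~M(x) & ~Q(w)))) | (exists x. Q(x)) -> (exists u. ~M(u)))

Eliminate → and ↔ using ¬ and ∨.
  ~(~(~(exists y. forall v. (L(v) & ~M(y))) | (forall w. exists x. (~M(x) & ~Q(w))) | (exists x. Q(x))) | (exists u. ~M(u)))
Drive negations inward (¬∀x A ≡ ∃x ¬A, ¬∃x A ≡ ∀x ¬A, De Morgan for ∧/∨):
  ((forall y. exists v. (~L(v) | M(y))) | (forall w. exists x. (~M(x) & ~Q(w))) | (exists x. Q(x))) & (forall u. M(u))
Give each quantifier a distinct variable: x↦s.
  ((forall y. exists v. (~L(v) | M(y))) | (forall w. exists x. (~M(x) & ~Q(w))) | (exists s. Q(s))) & (forall u. M(u))
Extract every quantifier outward, since the variables are now distinct and don't occur free across branches:
  forall y. exists v. forall w. exists x. exists s. forall u. ((~L(v) | M(y) | ~M(x) & ~Q(w) | Q(s)) & M(u))

forall y. exists v. forall w. exists x. exists s. forall u. ((~L(v) | M(y) | ~M(x) & ~Q(w) | Q(s)) & M(u))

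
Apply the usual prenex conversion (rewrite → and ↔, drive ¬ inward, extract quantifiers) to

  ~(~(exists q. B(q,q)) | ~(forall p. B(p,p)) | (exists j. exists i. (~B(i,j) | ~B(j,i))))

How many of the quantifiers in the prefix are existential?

1

Drive negations inward (¬∀x A ≡ ∃x ¬A, ¬∃x A ≡ ∀x ¬A, De Morgan for ∧/∨):
  (exists q. B(q,q)) & (forall p. B(p,p)) & (forall j. forall i. (B(i,j) & B(j,i)))
All bound variables are already distinct, so no renaming is needed.
Finally move all quantifiers to the prefix:
  exists q. forall p. forall j. forall i. (B(q,q) & B(p,p) & B(i,j) & B(j,i))
The prefix is exists q forall p forall j forall i: 3 universal, 1 existential.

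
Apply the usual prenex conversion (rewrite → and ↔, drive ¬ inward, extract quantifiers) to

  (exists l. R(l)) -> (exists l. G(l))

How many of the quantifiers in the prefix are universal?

Rewrite implications/biconditionals: A → B as ¬A ∨ B.
  ~(exists l. R(l)) | (exists l. G(l))
Move each ¬ inward, flipping quantifiers it crosses:
  (forall l. ~R(l)) | (exists l. G(l))
Give each quantifier a distinct variable: l↦s.
  (forall l. ~R(l)) | (exists s. G(s))
Extract every quantifier outward, since the variables are now distinct and don't occur free across branches:
  forall l. exists s. (~R(l) | G(s))
The prefix is forall l exists s: 1 universal, 1 existential.

1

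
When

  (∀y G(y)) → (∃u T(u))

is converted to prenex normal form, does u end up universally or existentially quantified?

Rewrite implications/biconditionals: A → B as ¬A ∨ B.
  ¬(∀y G(y)) ∨ (∃u T(u))
Push ¬ through the quantifiers and connectives to reach negation normal form:
  (∃y ¬G(y)) ∨ (∃u T(u))
Finally move all quantifiers to the prefix:
  ∃y ∃u (¬G(y) ∨ T(u))
The quantifier ∃u sits under an even number of negations (counting the antecedent side of each →), so it remains existential.

existential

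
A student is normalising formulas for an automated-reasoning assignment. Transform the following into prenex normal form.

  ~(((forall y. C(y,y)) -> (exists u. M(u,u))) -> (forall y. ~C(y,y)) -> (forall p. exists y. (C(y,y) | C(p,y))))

Rewrite implications/biconditionals: A → B as ¬A ∨ B.
  ~(~(~(forall y. C(y,y)) | (exists u. M(u,u))) | ~(forall y. ~C(y,y)) | (forall p. exists y. (C(y,y) | C(p,y))))
Move each ¬ inward, flipping quantifiers it crosses:
  ((exists y. ~C(y,y)) | (exists u. M(u,u))) & (forall y. ~C(y,y)) & (exists p. forall y. (~C(y,y) & ~C(p,y)))
Standardize variables apart so no two quantifiers bind the same name: y↦x1, y↦y1.
  ((exists y. ~C(y,y)) | (exists u. M(u,u))) & (forall x1. ~C(x1,x1)) & (exists p. forall y1. (~C(y1,y1) & ~C(p,y1)))
Extract every quantifier outward, since the variables are now distinct and don't occur free across branches:
  exists y. exists u. forall x1. exists p. forall y1. ((~C(y,y) | M(u,u)) & ~C(x1,x1) & ~C(y1,y1) & ~C(p,y1))

exists y. exists u. forall x1. exists p. forall y1. ((~C(y,y) | M(u,u)) & ~C(x1,x1) & ~C(y1,y1) & ~C(p,y1))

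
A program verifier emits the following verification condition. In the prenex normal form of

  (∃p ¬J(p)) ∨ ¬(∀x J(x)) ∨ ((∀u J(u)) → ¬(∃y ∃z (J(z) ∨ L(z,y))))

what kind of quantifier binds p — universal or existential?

Rewrite implications/biconditionals: A → B as ¬A ∨ B.
  (∃p ¬J(p)) ∨ ¬(∀x J(x)) ∨ ¬(∀u J(u)) ∨ ¬(∃y ∃z (J(z) ∨ L(z,y)))
Move each ¬ inward, flipping quantifiers it crosses:
  (∃p ¬J(p)) ∨ (∃x ¬J(x)) ∨ (∃u ¬J(u)) ∨ (∀y ∀z (¬J(z) ∧ ¬L(z,y)))
All bound variables are already distinct, so no renaming is needed.
Pull the quantifiers to the front (each side's bound variable is not free in the other side):
  ∃p ∃x ∃u ∀y ∀z (¬J(p) ∨ ¬J(x) ∨ ¬J(u) ∨ ¬J(z) ∧ ¬L(z,y))
The quantifier ∃p sits under an even number of negations (counting the antecedent side of each →), so it remains existential.

existential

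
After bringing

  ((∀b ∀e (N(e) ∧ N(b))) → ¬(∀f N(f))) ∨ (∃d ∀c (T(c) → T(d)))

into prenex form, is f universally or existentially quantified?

existential

First replace A → B with ¬A ∨ B.
  ¬(∀b ∀e (N(e) ∧ N(b))) ∨ ¬(∀f N(f)) ∨ (∃d ∀c (¬T(c) ∨ T(d)))
Drive negations inward (¬∀x A ≡ ∃x ¬A, ¬∃x A ≡ ∀x ¬A, De Morgan for ∧/∨):
  (∃b ∃e (¬N(e) ∨ ¬N(b))) ∨ (∃f ¬N(f)) ∨ (∃d ∀c (¬T(c) ∨ T(d)))
All bound variables are already distinct, so no renaming is needed.
Finally move all quantifiers to the prefix:
  ∃b ∃e ∃f ∃d ∀c (¬N(e) ∨ ¬N(b) ∨ ¬N(f) ∨ ¬T(c) ∨ T(d))
The quantifier ∀f sits under an odd number of negations (counting the antecedent side of each →), so it flips to ∃f.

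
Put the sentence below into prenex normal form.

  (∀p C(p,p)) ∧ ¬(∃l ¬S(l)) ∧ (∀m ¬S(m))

Drive negations inward (¬∀x A ≡ ∃x ¬A, ¬∃x A ≡ ∀x ¬A, De Morgan for ∧/∨):
  (∀p C(p,p)) ∧ (∀l S(l)) ∧ (∀m ¬S(m))
All bound variables are already distinct, so no renaming is needed.
Finally move all quantifiers to the prefix:
  ∀p ∀l ∀m (C(p,p) ∧ S(l) ∧ ¬S(m))

∀p ∀l ∀m (C(p,p) ∧ S(l) ∧ ¬S(m))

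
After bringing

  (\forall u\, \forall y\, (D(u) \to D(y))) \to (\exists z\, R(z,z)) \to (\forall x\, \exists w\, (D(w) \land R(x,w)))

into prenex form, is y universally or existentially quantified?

existential

Rewrite implications/biconditionals: A → B as ¬A ∨ B.
  \neg (\forall u\, \forall y\, (\neg D(u) \lor D(y))) \lor \neg (\exists z\, R(z,z)) \lor (\forall x\, \exists w\, (D(w) \land R(x,w)))
Move each ¬ inward, flipping quantifiers it crosses:
  (\exists u\, \exists y\, (D(u) \land \neg D(y))) \lor (\forall z\, \neg R(z,z)) \lor (\forall x\, \exists w\, (D(w) \land R(x,w)))
Extract every quantifier outward, since the variables are now distinct and don't occur free across branches:
  \exists u\, \exists y\, \forall z\, \forall x\, \exists w\, (D(u) \land \neg D(y) \lor \neg R(z,z) \lor D(w) \land R(x,w))
The quantifier \forall y sits under an odd number of negations (counting the antecedent side of each →), so it flips to \exists y.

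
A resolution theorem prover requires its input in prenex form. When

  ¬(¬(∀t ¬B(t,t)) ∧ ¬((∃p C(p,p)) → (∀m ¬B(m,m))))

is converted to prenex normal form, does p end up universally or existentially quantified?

universal

Eliminate → and ↔ using ¬ and ∨.
  ¬(¬(∀t ¬B(t,t)) ∧ ¬(¬(∃p C(p,p)) ∨ (∀m ¬B(m,m))))
Move each ¬ inward, flipping quantifiers it crosses:
  (∀t ¬B(t,t)) ∨ (∀p ¬C(p,p)) ∨ (∀m ¬B(m,m))
All bound variables are already distinct, so no renaming is needed.
Extract every quantifier outward, since the variables are now distinct and don't occur free across branches:
  ∀t ∀p ∀m (¬B(t,t) ∨ ¬C(p,p) ∨ ¬B(m,m))
The quantifier ∃p sits under an odd number of negations (counting the antecedent side of each →), so it flips to ∀p.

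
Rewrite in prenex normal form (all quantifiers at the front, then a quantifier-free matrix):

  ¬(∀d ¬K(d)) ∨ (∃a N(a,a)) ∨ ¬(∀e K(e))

∃d ∃a ∃e (K(d) ∨ N(a,a) ∨ ¬K(e))

Move each ¬ inward, flipping quantifiers it crosses:
  (∃d K(d)) ∨ (∃a N(a,a)) ∨ (∃e ¬K(e))
Pull the quantifiers to the front (each side's bound variable is not free in the other side):
  ∃d ∃a ∃e (K(d) ∨ N(a,a) ∨ ¬K(e))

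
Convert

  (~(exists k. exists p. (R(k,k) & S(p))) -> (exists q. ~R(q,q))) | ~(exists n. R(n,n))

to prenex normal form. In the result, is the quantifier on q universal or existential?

existential

Eliminate → and ↔ using ¬ and ∨.
  ~~(exists k. exists p. (R(k,k) & S(p))) | (exists q. ~R(q,q)) | ~(exists n. R(n,n))
Move each ¬ inward, flipping quantifiers it crosses:
  (exists k. exists p. (R(k,k) & S(p))) | (exists q. ~R(q,q)) | (forall n. ~R(n,n))
All bound variables are already distinct, so no renaming is needed.
Extract every quantifier outward, since the variables are now distinct and don't occur free across branches:
  exists k. exists p. exists q. forall n. (R(k,k) & S(p) | ~R(q,q) | ~R(n,n))
The quantifier exists q sits under an even number of negations (counting the antecedent side of each →), so it remains existential.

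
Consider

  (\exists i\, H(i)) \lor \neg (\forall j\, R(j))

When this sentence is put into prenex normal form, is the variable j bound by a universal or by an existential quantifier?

Move each ¬ inward, flipping quantifiers it crosses:
  (\exists i\, H(i)) \lor (\exists j\, \neg R(j))
All bound variables are already distinct, so no renaming is needed.
Extract every quantifier outward, since the variables are now distinct and don't occur free across branches:
  \exists i\, \exists j\, (H(i) \lor \neg R(j))
The quantifier \forall j sits under an odd number of negations, so it flips to \exists j.

existential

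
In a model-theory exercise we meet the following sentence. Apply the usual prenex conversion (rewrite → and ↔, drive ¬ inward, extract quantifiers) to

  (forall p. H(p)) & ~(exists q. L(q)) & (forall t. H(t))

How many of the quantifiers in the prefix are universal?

Push ¬ through the quantifiers and connectives to reach negation normal form:
  (forall p. H(p)) & (forall q. ~L(q)) & (forall t. H(t))
Pull the quantifiers to the front (each side's bound variable is not free in the other side):
  forall p. forall q. forall t. (H(p) & ~L(q) & H(t))
The prefix is forall p forall q forall t: 3 universal, 0 existential.

3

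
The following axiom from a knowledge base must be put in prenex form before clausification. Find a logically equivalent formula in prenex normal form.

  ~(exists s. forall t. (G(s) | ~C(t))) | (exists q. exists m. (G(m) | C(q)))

Push ¬ through the quantifiers and connectives to reach negation normal form:
  (forall s. exists t. (~G(s) & C(t))) | (exists q. exists m. (G(m) | C(q)))
All bound variables are already distinct, so no renaming is needed.
Finally move all quantifiers to the prefix:
  forall s. exists t. exists q. exists m. (~G(s) & C(t) | G(m) | C(q))

forall s. exists t. exists q. exists m. (~G(s) & C(t) | G(m) | C(q))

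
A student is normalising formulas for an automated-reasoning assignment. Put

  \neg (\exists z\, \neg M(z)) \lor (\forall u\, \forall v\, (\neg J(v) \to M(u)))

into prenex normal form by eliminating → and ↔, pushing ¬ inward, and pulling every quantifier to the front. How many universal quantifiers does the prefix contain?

3

First replace A → B with ¬A ∨ B.
  \neg (\exists z\, \neg M(z)) \lor (\forall u\, \forall v\, (\neg \neg J(v) \lor M(u)))
Move each ¬ inward, flipping quantifiers it crosses:
  (\forall z\, M(z)) \lor (\forall u\, \forall v\, (J(v) \lor M(u)))
Pull the quantifiers to the front (each side's bound variable is not free in the other side):
  \forall z\, \forall u\, \forall v\, (M(z) \lor J(v) \lor M(u))
The prefix is \forall z \forall u \forall v: 3 universal, 0 existential.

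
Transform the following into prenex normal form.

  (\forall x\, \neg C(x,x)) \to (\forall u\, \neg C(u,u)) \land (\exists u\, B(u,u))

\exists x\, \forall u\, \exists t\, (C(x,x) \lor \neg C(u,u) \land B(t,t))

Rewrite implications/biconditionals: A → B as ¬A ∨ B.
  \neg (\forall x\, \neg C(x,x)) \lor (\forall u\, \neg C(u,u)) \land (\exists u\, B(u,u))
Push ¬ through the quantifiers and connectives to reach negation normal form:
  (\exists x\, C(x,x)) \lor (\forall u\, \neg C(u,u)) \land (\exists u\, B(u,u))
Rename bound variables to avoid capture: u↦t.
  (\exists x\, C(x,x)) \lor (\forall u\, \neg C(u,u)) \land (\exists t\, B(t,t))
Pull the quantifiers to the front (each side's bound variable is not free in the other side):
  \exists x\, \forall u\, \exists t\, (C(x,x) \lor \neg C(u,u) \land B(t,t))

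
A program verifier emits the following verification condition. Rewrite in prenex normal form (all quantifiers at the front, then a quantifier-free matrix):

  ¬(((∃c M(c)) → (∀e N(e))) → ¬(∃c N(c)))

∀c ∀e ∃v1 ((¬M(c) ∨ N(e)) ∧ N(v1))

First replace A → B with ¬A ∨ B.
  ¬(¬(¬(∃c M(c)) ∨ (∀e N(e))) ∨ ¬(∃c N(c)))
Move each ¬ inward, flipping quantifiers it crosses:
  ((∀c ¬M(c)) ∨ (∀e N(e))) ∧ (∃c N(c))
Standardize variables apart so no two quantifiers bind the same name: c↦v1.
  ((∀c ¬M(c)) ∨ (∀e N(e))) ∧ (∃v1 N(v1))
Pull the quantifiers to the front (each side's bound variable is not free in the other side):
  ∀c ∀e ∃v1 ((¬M(c) ∨ N(e)) ∧ N(v1))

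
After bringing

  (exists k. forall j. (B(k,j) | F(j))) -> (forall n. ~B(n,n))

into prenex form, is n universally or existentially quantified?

Rewrite implications/biconditionals: A → B as ¬A ∨ B.
  ~(exists k. forall j. (B(k,j) | F(j))) | (forall n. ~B(n,n))
Drive negations inward (¬∀x A ≡ ∃x ¬A, ¬∃x A ≡ ∀x ¬A, De Morgan for ∧/∨):
  (forall k. exists j. (~B(k,j) & ~F(j))) | (forall n. ~B(n,n))
Extract every quantifier outward, since the variables are now distinct and don't occur free across branches:
  forall k. exists j. forall n. (~B(k,j) & ~F(j) | ~B(n,n))
The quantifier forall n sits under an even number of negations (counting the antecedent side of each →), so it remains universal.

universal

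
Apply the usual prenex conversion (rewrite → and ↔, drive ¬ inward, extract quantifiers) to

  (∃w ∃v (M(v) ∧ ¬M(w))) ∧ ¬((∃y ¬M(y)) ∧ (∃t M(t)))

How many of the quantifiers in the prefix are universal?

2

Push ¬ through the quantifiers and connectives to reach negation normal form:
  (∃w ∃v (M(v) ∧ ¬M(w))) ∧ ((∀y M(y)) ∨ (∀t ¬M(t)))
Finally move all quantifiers to the prefix:
  ∃w ∃v ∀y ∀t (M(v) ∧ ¬M(w) ∧ (M(y) ∨ ¬M(t)))
The prefix is ∃w ∃v ∀y ∀t: 2 universal, 2 existential.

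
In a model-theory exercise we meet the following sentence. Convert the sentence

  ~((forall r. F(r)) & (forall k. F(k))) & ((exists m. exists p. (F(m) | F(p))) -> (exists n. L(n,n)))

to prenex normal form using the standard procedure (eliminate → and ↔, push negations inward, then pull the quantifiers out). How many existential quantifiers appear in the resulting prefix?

3

First replace A → B with ¬A ∨ B.
  ~((forall r. F(r)) & (forall k. F(k))) & (~(exists m. exists p. (F(m) | F(p))) | (exists n. L(n,n)))
Drive negations inward (¬∀x A ≡ ∃x ¬A, ¬∃x A ≡ ∀x ¬A, De Morgan for ∧/∨):
  ((exists r. ~F(r)) | (exists k. ~F(k))) & ((forall m. forall p. (~F(m) & ~F(p))) | (exists n. L(n,n)))
Extract every quantifier outward, since the variables are now distinct and don't occur free across branches:
  exists r. exists k. forall m. forall p. exists n. ((~F(r) | ~F(k)) & (~F(m) & ~F(p) | L(n,n)))
The prefix is exists r exists k forall m forall p exists n: 2 universal, 3 existential.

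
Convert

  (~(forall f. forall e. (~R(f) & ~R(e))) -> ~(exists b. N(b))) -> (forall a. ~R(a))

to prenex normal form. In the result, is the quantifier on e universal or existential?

existential

Rewrite implications/biconditionals: A → B as ¬A ∨ B.
  ~(~~(forall f. forall e. (~R(f) & ~R(e))) | ~(exists b. N(b))) | (forall a. ~R(a))
Drive negations inward (¬∀x A ≡ ∃x ¬A, ¬∃x A ≡ ∀x ¬A, De Morgan for ∧/∨):
  (exists f. exists e. (R(f) | R(e))) & (exists b. N(b)) | (forall a. ~R(a))
All bound variables are already distinct, so no renaming is needed.
Pull the quantifiers to the front (each side's bound variable is not free in the other side):
  exists f. exists e. exists b. forall a. ((R(f) | R(e)) & N(b) | ~R(a))
The quantifier forall e sits under an odd number of negations (counting the antecedent side of each →), so it flips to exists e.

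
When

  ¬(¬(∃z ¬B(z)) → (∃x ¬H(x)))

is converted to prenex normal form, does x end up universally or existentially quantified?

universal

Eliminate → and ↔ using ¬ and ∨.
  ¬(¬¬(∃z ¬B(z)) ∨ (∃x ¬H(x)))
Push ¬ through the quantifiers and connectives to reach negation normal form:
  (∀z B(z)) ∧ (∀x H(x))
All bound variables are already distinct, so no renaming is needed.
Finally move all quantifiers to the prefix:
  ∀z ∀x (B(z) ∧ H(x))
The quantifier ∃x sits under an odd number of negations (counting the antecedent side of each →), so it flips to ∀x.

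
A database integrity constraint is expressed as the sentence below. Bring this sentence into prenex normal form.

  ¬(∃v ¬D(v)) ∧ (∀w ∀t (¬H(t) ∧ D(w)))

Push ¬ through the quantifiers and connectives to reach negation normal form:
  (∀v D(v)) ∧ (∀w ∀t (¬H(t) ∧ D(w)))
All bound variables are already distinct, so no renaming is needed.
Pull the quantifiers to the front (each side's bound variable is not free in the other side):
  ∀v ∀w ∀t (D(v) ∧ ¬H(t) ∧ D(w))

∀v ∀w ∀t (D(v) ∧ ¬H(t) ∧ D(w))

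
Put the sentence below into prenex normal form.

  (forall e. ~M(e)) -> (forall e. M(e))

exists e. forall x. (M(e) | M(x))

First replace A → B with ¬A ∨ B.
  ~(forall e. ~M(e)) | (forall e. M(e))
Drive negations inward (¬∀x A ≡ ∃x ¬A, ¬∃x A ≡ ∀x ¬A, De Morgan for ∧/∨):
  (exists e. M(e)) | (forall e. M(e))
Standardize variables apart so no two quantifiers bind the same name: e↦x.
  (exists e. M(e)) | (forall x. M(x))
Extract every quantifier outward, since the variables are now distinct and don't occur free across branches:
  exists e. forall x. (M(e) | M(x))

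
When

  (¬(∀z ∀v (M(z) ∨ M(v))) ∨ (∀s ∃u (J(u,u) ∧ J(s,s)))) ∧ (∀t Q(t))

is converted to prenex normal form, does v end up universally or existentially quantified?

existential

Push ¬ through the quantifiers and connectives to reach negation normal form:
  ((∃z ∃v (¬M(z) ∧ ¬M(v))) ∨ (∀s ∃u (J(u,u) ∧ J(s,s)))) ∧ (∀t Q(t))
Pull the quantifiers to the front (each side's bound variable is not free in the other side):
  ∃z ∃v ∀s ∃u ∀t ((¬M(z) ∧ ¬M(v) ∨ J(u,u) ∧ J(s,s)) ∧ Q(t))
The quantifier ∀v sits under an odd number of negations, so it flips to ∃v.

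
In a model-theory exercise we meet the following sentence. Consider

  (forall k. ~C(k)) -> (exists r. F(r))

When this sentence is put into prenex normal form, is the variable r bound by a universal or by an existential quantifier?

Eliminate → and ↔ using ¬ and ∨.
  ~(forall k. ~C(k)) | (exists r. F(r))
Drive negations inward (¬∀x A ≡ ∃x ¬A, ¬∃x A ≡ ∀x ¬A, De Morgan for ∧/∨):
  (exists k. C(k)) | (exists r. F(r))
All bound variables are already distinct, so no renaming is needed.
Finally move all quantifiers to the prefix:
  exists k. exists r. (C(k) | F(r))
The quantifier exists r sits under an even number of negations (counting the antecedent side of each →), so it remains existential.

existential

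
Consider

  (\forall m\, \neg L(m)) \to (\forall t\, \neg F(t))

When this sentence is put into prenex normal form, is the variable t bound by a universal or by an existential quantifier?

universal

Eliminate → and ↔ using ¬ and ∨.
  \neg (\forall m\, \neg L(m)) \lor (\forall t\, \neg F(t))
Drive negations inward (¬∀x A ≡ ∃x ¬A, ¬∃x A ≡ ∀x ¬A, De Morgan for ∧/∨):
  (\exists m\, L(m)) \lor (\forall t\, \neg F(t))
Finally move all quantifiers to the prefix:
  \exists m\, \forall t\, (L(m) \lor \neg F(t))
The quantifier \forall t sits under an even number of negations (counting the antecedent side of each →), so it remains universal.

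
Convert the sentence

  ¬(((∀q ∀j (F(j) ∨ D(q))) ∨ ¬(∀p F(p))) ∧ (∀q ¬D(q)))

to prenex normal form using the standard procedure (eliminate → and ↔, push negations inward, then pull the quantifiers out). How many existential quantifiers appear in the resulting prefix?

3

Push ¬ through the quantifiers and connectives to reach negation normal form:
  (∃q ∃j (¬F(j) ∧ ¬D(q))) ∧ (∀p F(p)) ∨ (∃q D(q))
Rename bound variables to avoid capture: q↦r.
  (∃q ∃j (¬F(j) ∧ ¬D(q))) ∧ (∀p F(p)) ∨ (∃r D(r))
Extract every quantifier outward, since the variables are now distinct and don't occur free across branches:
  ∃q ∃j ∀p ∃r (¬F(j) ∧ ¬D(q) ∧ F(p) ∨ D(r))
The prefix is ∃q ∃j ∀p ∃r: 1 universal, 3 existential.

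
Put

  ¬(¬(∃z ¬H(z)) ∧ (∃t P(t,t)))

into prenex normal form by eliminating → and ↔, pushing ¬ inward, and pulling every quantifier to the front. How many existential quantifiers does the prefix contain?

1

Push ¬ through the quantifiers and connectives to reach negation normal form:
  (∃z ¬H(z)) ∨ (∀t ¬P(t,t))
All bound variables are already distinct, so no renaming is needed.
Extract every quantifier outward, since the variables are now distinct and don't occur free across branches:
  ∃z ∀t (¬H(z) ∨ ¬P(t,t))
The prefix is ∃z ∀t: 1 universal, 1 existential.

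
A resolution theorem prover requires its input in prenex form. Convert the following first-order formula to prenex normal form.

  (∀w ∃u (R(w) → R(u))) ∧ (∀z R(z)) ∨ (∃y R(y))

First replace A → B with ¬A ∨ B.
  (∀w ∃u (¬R(w) ∨ R(u))) ∧ (∀z R(z)) ∨ (∃y R(y))
All bound variables are already distinct, so no renaming is needed.
Pull the quantifiers to the front (each side's bound variable is not free in the other side):
  ∀w ∃u ∀z ∃y ((¬R(w) ∨ R(u)) ∧ R(z) ∨ R(y))

∀w ∃u ∀z ∃y ((¬R(w) ∨ R(u)) ∧ R(z) ∨ R(y))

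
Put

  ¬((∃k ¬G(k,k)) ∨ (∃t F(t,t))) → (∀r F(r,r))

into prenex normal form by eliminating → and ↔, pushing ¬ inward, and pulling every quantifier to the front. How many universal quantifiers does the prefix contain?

1

Eliminate → and ↔ using ¬ and ∨.
  ¬¬((∃k ¬G(k,k)) ∨ (∃t F(t,t))) ∨ (∀r F(r,r))
Push ¬ through the quantifiers and connectives to reach negation normal form:
  (∃k ¬G(k,k)) ∨ (∃t F(t,t)) ∨ (∀r F(r,r))
Extract every quantifier outward, since the variables are now distinct and don't occur free across branches:
  ∃k ∃t ∀r (¬G(k,k) ∨ F(t,t) ∨ F(r,r))
The prefix is ∃k ∃t ∀r: 1 universal, 2 existential.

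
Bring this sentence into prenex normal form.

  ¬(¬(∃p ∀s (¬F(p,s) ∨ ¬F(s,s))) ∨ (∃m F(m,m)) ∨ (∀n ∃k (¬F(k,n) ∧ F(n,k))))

Move each ¬ inward, flipping quantifiers it crosses:
  (∃p ∀s (¬F(p,s) ∨ ¬F(s,s))) ∧ (∀m ¬F(m,m)) ∧ (∃n ∀k (F(k,n) ∨ ¬F(n,k)))
All bound variables are already distinct, so no renaming is needed.
Pull the quantifiers to the front (each side's bound variable is not free in the other side):
  ∃p ∀s ∀m ∃n ∀k ((¬F(p,s) ∨ ¬F(s,s)) ∧ ¬F(m,m) ∧ (F(k,n) ∨ ¬F(n,k)))

∃p ∀s ∀m ∃n ∀k ((¬F(p,s) ∨ ¬F(s,s)) ∧ ¬F(m,m) ∧ (F(k,n) ∨ ¬F(n,k)))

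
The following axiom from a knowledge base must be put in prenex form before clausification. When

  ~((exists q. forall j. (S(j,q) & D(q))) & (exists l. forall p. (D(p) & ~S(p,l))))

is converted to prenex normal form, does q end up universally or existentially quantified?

Drive negations inward (¬∀x A ≡ ∃x ¬A, ¬∃x A ≡ ∀x ¬A, De Morgan for ∧/∨):
  (forall q. exists j. (~S(j,q) | ~D(q))) | (forall l. exists p. (~D(p) | S(p,l)))
All bound variables are already distinct, so no renaming is needed.
Extract every quantifier outward, since the variables are now distinct and don't occur free across branches:
  forall q. exists j. forall l. exists p. (~S(j,q) | ~D(q) | ~D(p) | S(p,l))
The quantifier exists q sits under an odd number of negations, so it flips to forall q.

universal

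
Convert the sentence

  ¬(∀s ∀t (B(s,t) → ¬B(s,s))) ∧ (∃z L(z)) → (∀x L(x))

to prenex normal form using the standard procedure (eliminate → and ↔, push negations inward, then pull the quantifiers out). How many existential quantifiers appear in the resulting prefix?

0

First replace A → B with ¬A ∨ B.
  ¬(¬(∀s ∀t (¬B(s,t) ∨ ¬B(s,s))) ∧ (∃z L(z))) ∨ (∀x L(x))
Push ¬ through the quantifiers and connectives to reach negation normal form:
  (∀s ∀t (¬B(s,t) ∨ ¬B(s,s))) ∨ (∀z ¬L(z)) ∨ (∀x L(x))
Finally move all quantifiers to the prefix:
  ∀s ∀t ∀z ∀x (¬B(s,t) ∨ ¬B(s,s) ∨ ¬L(z) ∨ L(x))
The prefix is ∀s ∀t ∀z ∀x: 4 universal, 0 existential.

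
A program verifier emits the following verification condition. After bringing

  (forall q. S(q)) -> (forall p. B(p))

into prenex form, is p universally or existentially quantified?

universal

Rewrite implications/biconditionals: A → B as ¬A ∨ B.
  ~(forall q. S(q)) | (forall p. B(p))
Push ¬ through the quantifiers and connectives to reach negation normal form:
  (exists q. ~S(q)) | (forall p. B(p))
Pull the quantifiers to the front (each side's bound variable is not free in the other side):
  exists q. forall p. (~S(q) | B(p))
The quantifier forall p sits under an even number of negations (counting the antecedent side of each →), so it remains universal.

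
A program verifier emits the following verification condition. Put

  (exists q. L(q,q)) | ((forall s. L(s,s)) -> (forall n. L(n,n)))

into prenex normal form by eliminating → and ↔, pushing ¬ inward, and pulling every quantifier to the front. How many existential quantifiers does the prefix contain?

Rewrite implications/biconditionals: A → B as ¬A ∨ B.
  (exists q. L(q,q)) | ~(forall s. L(s,s)) | (forall n. L(n,n))
Drive negations inward (¬∀x A ≡ ∃x ¬A, ¬∃x A ≡ ∀x ¬A, De Morgan for ∧/∨):
  (exists q. L(q,q)) | (exists s. ~L(s,s)) | (forall n. L(n,n))
Finally move all quantifiers to the prefix:
  exists q. exists s. forall n. (L(q,q) | ~L(s,s) | L(n,n))
The prefix is exists q exists s forall n: 1 universal, 2 existential.

2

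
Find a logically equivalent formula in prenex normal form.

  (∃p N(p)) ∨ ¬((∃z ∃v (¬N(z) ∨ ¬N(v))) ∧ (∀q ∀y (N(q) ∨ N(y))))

∃p ∀z ∀v ∃q ∃y (N(p) ∨ N(z) ∧ N(v) ∨ ¬N(q) ∧ ¬N(y))

Push ¬ through the quantifiers and connectives to reach negation normal form:
  (∃p N(p)) ∨ (∀z ∀v (N(z) ∧ N(v))) ∨ (∃q ∃y (¬N(q) ∧ ¬N(y)))
All bound variables are already distinct, so no renaming is needed.
Finally move all quantifiers to the prefix:
  ∃p ∀z ∀v ∃q ∃y (N(p) ∨ N(z) ∧ N(v) ∨ ¬N(q) ∧ ¬N(y))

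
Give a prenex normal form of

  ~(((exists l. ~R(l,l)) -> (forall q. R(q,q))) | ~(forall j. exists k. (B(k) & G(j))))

exists l. exists q. forall j. exists k. (~R(l,l) & ~R(q,q) & B(k) & G(j))

First replace A → B with ¬A ∨ B.
  ~(~(exists l. ~R(l,l)) | (forall q. R(q,q)) | ~(forall j. exists k. (B(k) & G(j))))
Move each ¬ inward, flipping quantifiers it crosses:
  (exists l. ~R(l,l)) & (exists q. ~R(q,q)) & (forall j. exists k. (B(k) & G(j)))
All bound variables are already distinct, so no renaming is needed.
Extract every quantifier outward, since the variables are now distinct and don't occur free across branches:
  exists l. exists q. forall j. exists k. (~R(l,l) & ~R(q,q) & B(k) & G(j))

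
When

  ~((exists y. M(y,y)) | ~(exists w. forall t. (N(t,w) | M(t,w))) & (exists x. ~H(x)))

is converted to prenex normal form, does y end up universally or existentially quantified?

Push ¬ through the quantifiers and connectives to reach negation normal form:
  (forall y. ~M(y,y)) & ((exists w. forall t. (N(t,w) | M(t,w))) | (forall x. H(x)))
All bound variables are already distinct, so no renaming is needed.
Extract every quantifier outward, since the variables are now distinct and don't occur free across branches:
  forall y. exists w. forall t. forall x. (~M(y,y) & (N(t,w) | M(t,w) | H(x)))
The quantifier exists y sits under an odd number of negations, so it flips to forall y.

universal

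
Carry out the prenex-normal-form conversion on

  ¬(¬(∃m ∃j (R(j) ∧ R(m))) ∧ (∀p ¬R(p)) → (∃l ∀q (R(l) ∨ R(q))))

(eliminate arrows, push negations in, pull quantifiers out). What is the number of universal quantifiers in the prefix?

Eliminate → and ↔ using ¬ and ∨.
  ¬(¬(¬(∃m ∃j (R(j) ∧ R(m))) ∧ (∀p ¬R(p))) ∨ (∃l ∀q (R(l) ∨ R(q))))
Push ¬ through the quantifiers and connectives to reach negation normal form:
  (∀m ∀j (¬R(j) ∨ ¬R(m))) ∧ (∀p ¬R(p)) ∧ (∀l ∃q (¬R(l) ∧ ¬R(q)))
Extract every quantifier outward, since the variables are now distinct and don't occur free across branches:
  ∀m ∀j ∀p ∀l ∃q ((¬R(j) ∨ ¬R(m)) ∧ ¬R(p) ∧ ¬R(l) ∧ ¬R(q))
The prefix is ∀m ∀j ∀p ∀l ∃q: 4 universal, 1 existential.

4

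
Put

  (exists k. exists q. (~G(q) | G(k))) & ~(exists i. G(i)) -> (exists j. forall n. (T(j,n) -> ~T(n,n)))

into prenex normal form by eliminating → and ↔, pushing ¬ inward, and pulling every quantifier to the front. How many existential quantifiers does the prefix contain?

Eliminate → and ↔ using ¬ and ∨.
  ~((exists k. exists q. (~G(q) | G(k))) & ~(exists i. G(i))) | (exists j. forall n. (~T(j,n) | ~T(n,n)))
Move each ¬ inward, flipping quantifiers it crosses:
  (forall k. forall q. (G(q) & ~G(k))) | (exists i. G(i)) | (exists j. forall n. (~T(j,n) | ~T(n,n)))
All bound variables are already distinct, so no renaming is needed.
Pull the quantifiers to the front (each side's bound variable is not free in the other side):
  forall k. forall q. exists i. exists j. forall n. (G(q) & ~G(k) | G(i) | ~T(j,n) | ~T(n,n))
The prefix is forall k forall q exists i exists j forall n: 3 universal, 2 existential.

2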